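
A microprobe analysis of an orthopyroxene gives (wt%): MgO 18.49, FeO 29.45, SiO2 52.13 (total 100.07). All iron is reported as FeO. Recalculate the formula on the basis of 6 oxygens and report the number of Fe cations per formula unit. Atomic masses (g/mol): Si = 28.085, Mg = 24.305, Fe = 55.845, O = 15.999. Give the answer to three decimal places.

0.945 Fe apfu

MgO (M=40.304): mol = 0.45876; Mg = 0.45876, O = 0.45876.
FeO (M=71.844): mol = 0.40992; Fe = 0.40992, O = 0.40992.
SiO2 (M=60.083): mol = 0.86763; Si = 0.86763, O = 1.73526.
ΣO = 2.60394; factor = 6/ΣO = 2.30420.
Fe apfu = 0.40992 × 2.30420 = 0.945.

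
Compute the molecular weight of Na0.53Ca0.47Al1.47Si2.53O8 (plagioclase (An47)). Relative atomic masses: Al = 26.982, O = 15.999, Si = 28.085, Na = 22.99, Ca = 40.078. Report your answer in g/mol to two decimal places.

269.73 g/mol

The formula mass is the sum 0.53(22.99) + 0.47(40.078) + 1.47(26.982) + 2.53(28.085) + 8(15.999).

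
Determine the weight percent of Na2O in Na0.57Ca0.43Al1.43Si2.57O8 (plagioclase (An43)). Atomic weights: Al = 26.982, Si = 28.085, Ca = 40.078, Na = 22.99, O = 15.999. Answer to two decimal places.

M(Na0.57Ca0.43Al1.43Si2.57O8) = 269.093 g/mol; M(Na2O) = 61.979 g/mol.
Moles Na2O per formula unit = 0.57 Na ÷ 2 = 0.2850.
Na2O fraction = (0.2850 × 61.979) / 269.093 = 17.664/269.093 = 0.0656.

6.56 wt%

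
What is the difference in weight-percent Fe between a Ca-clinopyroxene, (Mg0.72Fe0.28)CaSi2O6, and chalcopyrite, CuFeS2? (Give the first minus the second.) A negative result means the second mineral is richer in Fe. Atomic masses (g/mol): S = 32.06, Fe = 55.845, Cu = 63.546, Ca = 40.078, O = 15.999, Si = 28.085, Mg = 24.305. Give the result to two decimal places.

-23.49 percentage points

First mineral: 15.637 g Fe in 225.378 g formula = 6.94 wt% Fe.
Second mineral: 55.845 g Fe in 183.511 g formula = 30.43 wt% Fe.
6.94% − 30.43% gives a difference of -23.49 percentage points.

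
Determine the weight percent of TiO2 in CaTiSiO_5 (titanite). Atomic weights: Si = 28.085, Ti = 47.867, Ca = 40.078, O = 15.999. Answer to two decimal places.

Molar mass of CaTiSiO_5 = 1*40.078 + 1*47.867 + 1*28.085 + 5*15.999 = 196.025 g/mol.
Each formula unit contains 1 Ti, equivalent to 1/1 = 1.0000 mol TiO2.
M(TiO2) = 1×47.867 + 2×15.999 = 79.865 g/mol.
Mass of TiO2 per formula unit = 1.0000 × 79.865 = 79.865 g.
TiO2 wt% = 79.865 / 196.025 × 100 = 40.74%.

40.74 wt%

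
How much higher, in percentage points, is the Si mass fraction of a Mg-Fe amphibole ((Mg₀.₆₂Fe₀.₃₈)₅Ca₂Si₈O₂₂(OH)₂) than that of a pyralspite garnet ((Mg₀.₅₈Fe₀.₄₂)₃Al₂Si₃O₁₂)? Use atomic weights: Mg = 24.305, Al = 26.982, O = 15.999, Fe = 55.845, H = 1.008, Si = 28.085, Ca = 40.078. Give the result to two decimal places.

Si in (Mg₀.₆₂Fe₀.₃₈)₅Ca₂Si₈O₂₂(OH)₂: molar mass 872.279 g/mol; 8×28.085 = 224.680 g → 25.76 wt%.
Si in (Mg₀.₅₈Fe₀.₄₂)₃Al₂Si₃O₁₂: molar mass 442.862 g/mol; 3×28.085 = 84.255 g → 19.03 wt%.
Difference = 25.76 − 19.03 = 6.73 percentage points.

6.73 percentage points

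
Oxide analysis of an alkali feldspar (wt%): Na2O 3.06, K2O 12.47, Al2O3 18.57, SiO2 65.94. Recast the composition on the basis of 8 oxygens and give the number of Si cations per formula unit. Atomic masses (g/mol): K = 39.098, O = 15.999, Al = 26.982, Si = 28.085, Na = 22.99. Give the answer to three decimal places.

3.004 Si apfu

3.06 wt% Na2O ÷ 61.979 g/mol = 0.04937 mol, giving 0.09874 Na and 0.04937 O.
12.47 wt% K2O ÷ 94.195 g/mol = 0.13238 mol, giving 0.26476 K and 0.13238 O.
18.57 wt% Al2O3 ÷ 101.961 g/mol = 0.18213 mol, giving 0.36426 Al and 0.54639 O.
65.94 wt% SiO2 ÷ 60.083 g/mol = 1.09748 mol, giving 1.09748 Si and 2.19496 O.
Oxygen sums to 2.92310; scaling by 8/2.92310 = 2.73682 puts the formula on 8 O.
Si: 1.09748 × 2.73682 = 3.004 atoms per formula unit.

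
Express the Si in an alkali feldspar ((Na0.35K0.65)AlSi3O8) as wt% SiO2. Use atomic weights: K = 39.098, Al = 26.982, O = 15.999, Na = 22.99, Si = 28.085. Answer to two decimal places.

M((Na0.35K0.65)AlSi3O8) = 272.689 g/mol; M(SiO2) = 60.083 g/mol.
Moles SiO2 per formula unit = 3 Si ÷ 1 = 3.0000.
SiO2 fraction = (3.0000 × 60.083) / 272.689 = 180.249/272.689 = 0.6610.

66.10 wt%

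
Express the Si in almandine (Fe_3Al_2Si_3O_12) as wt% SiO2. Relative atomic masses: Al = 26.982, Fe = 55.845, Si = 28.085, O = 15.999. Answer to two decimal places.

36.21 wt%

Molar mass of Fe_3Al_2Si_3O_12 = 3·55.845 + 2·26.982 + 3·28.085 + 12·15.999 = 497.742 g/mol.
Each formula unit contains 3 Si, equivalent to 3/1 = 3.0000 mol SiO2.
M(SiO2) = 1×28.085 + 2×15.999 = 60.083 g/mol.
Mass of SiO2 per formula unit = 3.0000 × 60.083 = 180.249 g.
SiO2 wt% = 180.249 / 497.742 × 100 = 36.21%.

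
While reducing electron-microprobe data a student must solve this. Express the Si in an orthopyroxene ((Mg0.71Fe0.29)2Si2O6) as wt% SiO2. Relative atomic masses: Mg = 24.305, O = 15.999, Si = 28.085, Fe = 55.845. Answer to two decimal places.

Molar mass of (Mg0.71Fe0.29)2Si2O6 = 1.42*24.305 + 0.58*55.845 + 2*28.085 + 6*15.999 = 219.067 g/mol.
Each formula unit contains 2 Si, equivalent to 2/1 = 2.0000 mol SiO2.
M(SiO2) = 1×28.085 + 2×15.999 = 60.083 g/mol.
Mass of SiO2 per formula unit = 2.0000 × 60.083 = 120.166 g.
SiO2 wt% = 120.166 / 219.067 × 100 = 54.85%.

54.85 wt%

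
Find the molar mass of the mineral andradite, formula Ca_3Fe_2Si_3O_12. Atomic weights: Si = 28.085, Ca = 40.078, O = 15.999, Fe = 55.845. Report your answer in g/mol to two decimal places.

508.17 g/mol

Ca: 3 × 40.078 = 120.2340
Fe: 2 × 55.845 = 111.6900
Si: 3 × 28.085 = 84.2550
O: 12 × 15.999 = 191.9880
Summing the contributions gives the formula mass.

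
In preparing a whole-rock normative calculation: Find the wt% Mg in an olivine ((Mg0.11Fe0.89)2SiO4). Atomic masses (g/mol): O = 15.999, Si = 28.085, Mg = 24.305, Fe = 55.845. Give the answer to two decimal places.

2.72 wt%

M((Mg0.11Fe0.89)2SiO4) = 196.832 g/mol.
Mg contributes 0.22 × 24.305 = 5.347 g per mole.
5.347/196.832 = 0.0272 → 2.72%.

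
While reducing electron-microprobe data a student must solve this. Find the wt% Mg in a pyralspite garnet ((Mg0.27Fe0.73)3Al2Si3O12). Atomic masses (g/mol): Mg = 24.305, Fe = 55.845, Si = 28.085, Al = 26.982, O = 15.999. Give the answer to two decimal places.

Formula mass = 0.81*24.305 + 2.19*55.845 + 2*26.982 + 3*28.085 + 12*15.999 = 472.195 g/mol, of which 19.687 g is Mg.
So Mg makes up 19.687/472.195 = 0.0417 of the mass, i.e. 4.17%.

4.17 weight percent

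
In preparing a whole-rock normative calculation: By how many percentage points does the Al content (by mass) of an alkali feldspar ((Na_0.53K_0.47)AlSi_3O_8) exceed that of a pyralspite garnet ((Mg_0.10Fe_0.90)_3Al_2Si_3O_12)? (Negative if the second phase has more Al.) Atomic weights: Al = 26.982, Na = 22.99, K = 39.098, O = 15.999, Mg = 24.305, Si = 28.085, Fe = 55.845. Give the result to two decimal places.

M((Na_0.53K_0.47)AlSi_3O_8) = 269.790 g/mol, so wt% Al = 26.982/269.790 × 100 = 10.00%.
M((Mg_0.10Fe_0.90)_3Al_2Si_3O_12) = 488.280 g/mol, so wt% Al = 53.964/488.280 × 100 = 11.05%.
10.00 − 11.05 = -1.05 pp.

-1.05 percentage points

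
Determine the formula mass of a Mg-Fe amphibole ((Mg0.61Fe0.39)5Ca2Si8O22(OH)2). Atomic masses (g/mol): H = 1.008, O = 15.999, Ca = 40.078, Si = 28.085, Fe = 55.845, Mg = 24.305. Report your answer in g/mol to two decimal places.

873.86 g/mol

The formula mass is the sum 3.05*24.305 + 1.95*55.845 + 2*40.078 + 8*28.085 + 24*15.999 + 2*1.008.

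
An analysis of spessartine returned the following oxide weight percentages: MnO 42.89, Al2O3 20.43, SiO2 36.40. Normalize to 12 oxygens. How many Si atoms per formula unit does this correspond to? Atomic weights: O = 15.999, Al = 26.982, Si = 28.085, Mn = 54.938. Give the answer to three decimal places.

3.007 Si apfu

MnO (M=70.937): mol = 0.60462; Mn = 0.60462, O = 0.60462.
Al2O3 (M=101.961): mol = 0.20037; Al = 0.40074, O = 0.60111.
SiO2 (M=60.083): mol = 0.60583; Si = 0.60583, O = 1.21166.
ΣO = 2.41739; factor = 12/ΣO = 4.96403.
Si apfu = 0.60583 × 4.96403 = 3.007.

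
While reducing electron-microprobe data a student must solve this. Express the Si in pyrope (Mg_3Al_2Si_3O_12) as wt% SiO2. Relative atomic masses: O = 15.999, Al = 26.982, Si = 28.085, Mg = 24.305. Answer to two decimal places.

M(Mg_3Al_2Si_3O_12) = 403.122 g/mol; M(SiO2) = 60.083 g/mol.
Moles SiO2 per formula unit = 3 Si ÷ 1 = 3.0000.
SiO2 fraction = (3.0000 × 60.083) / 403.122 = 180.249/403.122 = 0.4471.

44.71 wt%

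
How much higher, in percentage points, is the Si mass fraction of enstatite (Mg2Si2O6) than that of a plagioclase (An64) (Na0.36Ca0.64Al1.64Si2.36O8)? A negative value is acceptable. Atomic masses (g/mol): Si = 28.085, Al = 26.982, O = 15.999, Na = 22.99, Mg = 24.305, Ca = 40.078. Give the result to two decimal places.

First mineral: 56.170 g Si in 200.774 g formula = 27.98 wt% Si.
Second mineral: 66.281 g Si in 272.449 g formula = 24.33 wt% Si.
27.98% − 24.33% gives a difference of 3.65 percentage points.

3.65 percentage points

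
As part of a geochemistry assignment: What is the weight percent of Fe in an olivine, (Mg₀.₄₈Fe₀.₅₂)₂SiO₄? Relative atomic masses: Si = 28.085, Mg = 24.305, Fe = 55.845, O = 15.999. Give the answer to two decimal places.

Molar mass of (Mg₀.₄₈Fe₀.₅₂)₂SiO₄: 0.96*24.305 + 1.04*55.845 + 1*28.085 + 4*15.999 = 173.493 g/mol.
Mass of Fe per formula unit: 1.04 × 55.845 = 58.079 g.
Weight fraction Fe = 58.079 / 173.493 = 0.3348.

33.48 weight percent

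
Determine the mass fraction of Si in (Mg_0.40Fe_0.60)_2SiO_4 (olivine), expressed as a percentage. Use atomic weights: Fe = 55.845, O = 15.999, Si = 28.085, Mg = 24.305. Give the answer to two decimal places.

Molar mass of (Mg_0.40Fe_0.60)_2SiO_4: 0.80·24.305 + 1.20·55.845 + 1·28.085 + 4·15.999 = 178.539 g/mol.
Mass of Si per formula unit: 1 × 28.085 = 28.085 g.
Weight fraction Si = 28.085 / 178.539 = 0.1573.

15.73 mass %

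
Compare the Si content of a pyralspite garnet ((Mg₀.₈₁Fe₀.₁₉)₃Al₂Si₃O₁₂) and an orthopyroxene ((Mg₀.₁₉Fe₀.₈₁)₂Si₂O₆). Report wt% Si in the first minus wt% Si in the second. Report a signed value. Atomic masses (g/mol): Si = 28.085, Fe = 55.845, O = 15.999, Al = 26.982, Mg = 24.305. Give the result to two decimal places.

-2.29 percentage points

Si in (Mg₀.₈₁Fe₀.₁₉)₃Al₂Si₃O₁₂: molar mass 421.100 g/mol; 3×28.085 = 84.255 g → 20.01 wt%.
Si in (Mg₀.₁₉Fe₀.₈₁)₂Si₂O₆: molar mass 251.869 g/mol; 2×28.085 = 56.170 g → 22.30 wt%.
Difference = 20.01 − 22.30 = -2.29 percentage points.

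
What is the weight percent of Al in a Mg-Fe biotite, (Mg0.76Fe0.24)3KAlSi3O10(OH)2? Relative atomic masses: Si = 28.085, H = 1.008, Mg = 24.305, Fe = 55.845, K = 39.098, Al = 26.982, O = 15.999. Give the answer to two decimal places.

6.13 mass %

M((Mg0.76Fe0.24)3KAlSi3O10(OH)2) = 439.963 g/mol.
Al contributes 1 × 26.982 = 26.982 g per mole.
26.982/439.963 = 0.0613 → 6.13%.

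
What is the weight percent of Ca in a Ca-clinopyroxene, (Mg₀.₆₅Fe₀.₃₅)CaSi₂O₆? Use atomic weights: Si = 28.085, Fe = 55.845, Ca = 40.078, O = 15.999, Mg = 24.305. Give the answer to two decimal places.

Molar mass of (Mg₀.₆₅Fe₀.₃₅)CaSi₂O₆: 0.65·24.305 + 0.35·55.845 + 1·40.078 + 2·28.085 + 6·15.999 = 227.586 g/mol.
Mass of Ca per formula unit: 1 × 40.078 = 40.078 g.
Weight fraction Ca = 40.078 / 227.586 = 0.1761.

17.61 mass %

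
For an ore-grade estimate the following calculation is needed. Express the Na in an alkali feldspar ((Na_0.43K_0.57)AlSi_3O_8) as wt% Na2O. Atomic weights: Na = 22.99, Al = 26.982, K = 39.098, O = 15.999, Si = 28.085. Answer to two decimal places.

4.91 wt%

Molar mass of (Na_0.43K_0.57)AlSi_3O_8 = 0.43·22.99 + 0.57·39.098 + 1·26.982 + 3·28.085 + 8·15.999 = 271.401 g/mol.
Each formula unit contains 0.43 Na, equivalent to 0.43/2 = 0.2150 mol Na2O.
M(Na2O) = 2×22.99 + 1×15.999 = 61.979 g/mol.
Mass of Na2O per formula unit = 0.2150 × 61.979 = 13.325 g.
Na2O wt% = 13.325 / 271.401 × 100 = 4.91%.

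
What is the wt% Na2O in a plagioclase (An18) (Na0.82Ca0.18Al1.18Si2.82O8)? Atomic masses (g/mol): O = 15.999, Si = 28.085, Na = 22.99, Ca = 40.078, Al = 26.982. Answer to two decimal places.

Molar mass of Na0.82Ca0.18Al1.18Si2.82O8 = 0.82*22.99 + 0.18*40.078 + 1.18*26.982 + 2.82*28.085 + 8*15.999 = 265.096 g/mol.
Each formula unit contains 0.82 Na, equivalent to 0.82/2 = 0.4100 mol Na2O.
M(Na2O) = 2×22.99 + 1×15.999 = 61.979 g/mol.
Mass of Na2O per formula unit = 0.4100 × 61.979 = 25.411 g.
Na2O wt% = 25.411 / 265.096 × 100 = 9.59%.

9.59 wt%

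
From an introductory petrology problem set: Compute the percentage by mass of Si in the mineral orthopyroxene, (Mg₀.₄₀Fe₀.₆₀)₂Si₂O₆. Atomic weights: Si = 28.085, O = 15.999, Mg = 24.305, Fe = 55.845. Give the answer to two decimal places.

M((Mg₀.₄₀Fe₀.₆₀)₂Si₂O₆) = 238.622 g/mol.
Si contributes 2 × 28.085 = 56.170 g per mole.
56.170/238.622 = 0.2354 → 23.54%.

23.54 weight percent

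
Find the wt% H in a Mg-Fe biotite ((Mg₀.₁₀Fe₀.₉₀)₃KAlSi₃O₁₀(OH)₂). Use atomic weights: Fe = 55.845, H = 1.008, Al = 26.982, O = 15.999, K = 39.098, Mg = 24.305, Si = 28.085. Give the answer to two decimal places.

0.40 mass %

Molar mass of (Mg₀.₁₀Fe₀.₉₀)₃KAlSi₃O₁₀(OH)₂: 0.30·24.305 + 2.70·55.845 + 1·39.098 + 1·26.982 + 3·28.085 + 12·15.999 + 2·1.008 = 502.412 g/mol.
Mass of H per formula unit: 2 × 1.008 = 2.016 g.
Weight fraction H = 2.016 / 502.412 = 0.0040.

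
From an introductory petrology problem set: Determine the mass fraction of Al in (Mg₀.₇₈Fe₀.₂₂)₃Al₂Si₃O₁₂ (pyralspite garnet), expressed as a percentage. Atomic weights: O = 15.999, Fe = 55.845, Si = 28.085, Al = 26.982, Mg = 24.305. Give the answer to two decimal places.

Molar mass of (Mg₀.₇₈Fe₀.₂₂)₃Al₂Si₃O₁₂: 2.34·24.305 + 0.66·55.845 + 2·26.982 + 3·28.085 + 12·15.999 = 423.938 g/mol.
Mass of Al per formula unit: 2 × 26.982 = 53.964 g.
Weight fraction Al = 53.964 / 423.938 = 0.1273.

12.73 wt%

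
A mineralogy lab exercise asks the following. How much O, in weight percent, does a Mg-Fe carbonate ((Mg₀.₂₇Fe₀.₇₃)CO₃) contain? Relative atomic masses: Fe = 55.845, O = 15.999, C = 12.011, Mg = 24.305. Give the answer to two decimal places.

44.72 weight percent

Molar mass of (Mg₀.₂₇Fe₀.₇₃)CO₃: 0.27*24.305 + 0.73*55.845 + 1*12.011 + 3*15.999 = 107.337 g/mol.
Mass of O per formula unit: 3 × 15.999 = 47.997 g.
Weight fraction O = 47.997 / 107.337 = 0.4472.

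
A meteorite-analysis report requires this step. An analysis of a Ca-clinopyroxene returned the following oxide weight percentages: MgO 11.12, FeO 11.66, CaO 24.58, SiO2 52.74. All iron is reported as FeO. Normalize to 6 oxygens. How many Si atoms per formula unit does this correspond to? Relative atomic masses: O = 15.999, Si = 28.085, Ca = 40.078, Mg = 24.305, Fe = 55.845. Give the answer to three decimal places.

2.001 Si apfu

11.12 wt% MgO ÷ 40.304 g/mol = 0.27590 mol, giving 0.27590 Mg and 0.27590 O.
11.66 wt% FeO ÷ 71.844 g/mol = 0.16230 mol, giving 0.16230 Fe and 0.16230 O.
24.58 wt% CaO ÷ 56.077 g/mol = 0.43833 mol, giving 0.43833 Ca and 0.43833 O.
52.74 wt% SiO2 ÷ 60.083 g/mol = 0.87779 mol, giving 0.87779 Si and 1.75558 O.
Oxygen sums to 2.63211; scaling by 6/2.63211 = 2.27954 puts the formula on 6 O.
Si: 0.87779 × 2.27954 = 2.001 atoms per formula unit.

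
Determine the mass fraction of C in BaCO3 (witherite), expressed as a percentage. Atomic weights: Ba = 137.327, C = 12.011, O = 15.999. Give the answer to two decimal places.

Formula mass = 1*137.327 + 1*12.011 + 3*15.999 = 197.335 g/mol, of which 12.011 g is C.
So C makes up 12.011/197.335 = 0.0609 of the mass, i.e. 6.09%.

6.09 wt%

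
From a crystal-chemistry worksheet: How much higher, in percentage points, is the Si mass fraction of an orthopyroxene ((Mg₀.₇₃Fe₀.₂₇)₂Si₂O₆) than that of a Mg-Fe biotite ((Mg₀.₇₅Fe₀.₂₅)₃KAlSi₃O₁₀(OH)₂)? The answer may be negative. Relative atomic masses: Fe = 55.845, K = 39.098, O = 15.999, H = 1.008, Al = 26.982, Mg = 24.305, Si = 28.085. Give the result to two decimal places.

6.68 percentage points

M((Mg₀.₇₃Fe₀.₂₇)₂Si₂O₆) = 217.806 g/mol, so wt% Si = 56.170/217.806 × 100 = 25.79%.
M((Mg₀.₇₅Fe₀.₂₅)₃KAlSi₃O₁₀(OH)₂) = 440.909 g/mol, so wt% Si = 84.255/440.909 × 100 = 19.11%.
25.79 − 19.11 = 6.68 pp.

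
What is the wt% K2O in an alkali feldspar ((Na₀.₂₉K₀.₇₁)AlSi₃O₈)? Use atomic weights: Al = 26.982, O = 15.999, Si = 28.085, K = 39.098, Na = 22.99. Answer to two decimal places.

12.22 wt%

Formula mass = 273.656 g/mol.
0.71 K → 0.3550 mol K2O per formula unit; M(K2O) = 94.195, so K2O mass = 33.439 g.
33.439/273.656 × 100 = 12.22 wt%.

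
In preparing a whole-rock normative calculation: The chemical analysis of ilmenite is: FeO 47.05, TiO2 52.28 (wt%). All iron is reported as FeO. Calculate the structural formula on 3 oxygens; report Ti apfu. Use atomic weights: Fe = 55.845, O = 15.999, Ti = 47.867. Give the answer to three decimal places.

FeO (M=71.844): mol = 0.65489; Fe = 0.65489, O = 0.65489.
TiO2 (M=79.865): mol = 0.65460; Ti = 0.65460, O = 1.30920.
ΣO = 1.96409; factor = 3/ΣO = 1.52742.
Ti apfu = 0.65460 × 1.52742 = 1.000.

1.000 Ti apfu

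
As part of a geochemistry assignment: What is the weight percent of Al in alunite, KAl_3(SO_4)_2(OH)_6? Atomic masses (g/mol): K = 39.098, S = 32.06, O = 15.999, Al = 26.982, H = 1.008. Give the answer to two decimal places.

Molar mass of KAl_3(SO_4)_2(OH)_6: 1*39.098 + 3*26.982 + 2*32.06 + 14*15.999 + 6*1.008 = 414.198 g/mol.
Mass of Al per formula unit: 3 × 26.982 = 80.946 g.
Weight fraction Al = 80.946 / 414.198 = 0.1954.

19.54 mass %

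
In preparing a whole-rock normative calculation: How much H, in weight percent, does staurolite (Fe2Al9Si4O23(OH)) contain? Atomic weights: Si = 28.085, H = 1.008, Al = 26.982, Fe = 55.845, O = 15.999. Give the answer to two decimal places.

0.12 weight percent

Formula mass = 2×55.845 + 9×26.982 + 4×28.085 + 24×15.999 + 1×1.008 = 851.852 g/mol, of which 1.008 g is H.
So H makes up 1.008/851.852 = 0.0012 of the mass, i.e. 0.12%.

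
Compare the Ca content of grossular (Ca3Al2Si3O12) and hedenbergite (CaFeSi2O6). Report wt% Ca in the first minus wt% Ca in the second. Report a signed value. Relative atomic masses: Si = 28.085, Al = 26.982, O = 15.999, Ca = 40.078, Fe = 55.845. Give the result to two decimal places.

M(Ca3Al2Si3O12) = 450.441 g/mol, so wt% Ca = 120.234/450.441 × 100 = 26.69%.
M(CaFeSi2O6) = 248.087 g/mol, so wt% Ca = 40.078/248.087 × 100 = 16.15%.
26.69 − 16.15 = 10.54 pp.

10.54 percentage points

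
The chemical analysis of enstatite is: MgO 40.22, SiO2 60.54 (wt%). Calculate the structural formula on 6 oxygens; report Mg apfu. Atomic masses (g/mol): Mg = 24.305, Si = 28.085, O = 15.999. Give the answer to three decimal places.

1.987 Mg apfu

MgO: 40.22/40.304 = 0.99792 mol → 0.99792 mol Mg, 0.99792 mol O.
SiO2: 60.54/60.083 = 1.00761 mol → 1.00761 mol Si, 2.01522 mol O.
Total oxygen = 3.01314 mol. Normalization factor = 6/3.01314 = 1.99128.
Mg per 6 O = 0.99792 × 1.99128 = 1.987.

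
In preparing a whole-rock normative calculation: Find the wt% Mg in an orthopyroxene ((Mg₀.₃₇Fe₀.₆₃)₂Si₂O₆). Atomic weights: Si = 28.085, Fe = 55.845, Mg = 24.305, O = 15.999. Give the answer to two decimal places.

7.48 mass %

Molar mass of (Mg₀.₃₇Fe₀.₆₃)₂Si₂O₆: 0.74·24.305 + 1.26·55.845 + 2·28.085 + 6·15.999 = 240.514 g/mol.
Mass of Mg per formula unit: 0.74 × 24.305 = 17.986 g.
Weight fraction Mg = 17.986 / 240.514 = 0.0748.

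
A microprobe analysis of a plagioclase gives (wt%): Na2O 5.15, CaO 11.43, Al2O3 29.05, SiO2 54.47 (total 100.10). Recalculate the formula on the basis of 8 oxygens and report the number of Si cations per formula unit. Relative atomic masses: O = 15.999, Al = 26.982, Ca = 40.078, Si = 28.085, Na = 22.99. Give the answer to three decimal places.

5.15 wt% Na2O ÷ 61.979 g/mol = 0.08309 mol, giving 0.16618 Na and 0.08309 O.
11.43 wt% CaO ÷ 56.077 g/mol = 0.20383 mol, giving 0.20383 Ca and 0.20383 O.
29.05 wt% Al2O3 ÷ 101.961 g/mol = 0.28491 mol, giving 0.56982 Al and 0.85473 O.
54.47 wt% SiO2 ÷ 60.083 g/mol = 0.90658 mol, giving 0.90658 Si and 1.81316 O.
Oxygen sums to 2.95481; scaling by 8/2.95481 = 2.70745 puts the formula on 8 O.
Si: 0.90658 × 2.70745 = 2.455 atoms per formula unit.

2.455 Si apfu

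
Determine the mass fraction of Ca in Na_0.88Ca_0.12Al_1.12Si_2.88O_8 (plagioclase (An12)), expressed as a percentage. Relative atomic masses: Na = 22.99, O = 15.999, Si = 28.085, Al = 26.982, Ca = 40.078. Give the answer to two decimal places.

1.82 wt%

Molar mass of Na_0.88Ca_0.12Al_1.12Si_2.88O_8: 0.88·22.99 + 0.12·40.078 + 1.12·26.982 + 2.88·28.085 + 8·15.999 = 264.137 g/mol.
Mass of Ca per formula unit: 0.12 × 40.078 = 4.809 g.
Weight fraction Ca = 4.809 / 264.137 = 0.0182.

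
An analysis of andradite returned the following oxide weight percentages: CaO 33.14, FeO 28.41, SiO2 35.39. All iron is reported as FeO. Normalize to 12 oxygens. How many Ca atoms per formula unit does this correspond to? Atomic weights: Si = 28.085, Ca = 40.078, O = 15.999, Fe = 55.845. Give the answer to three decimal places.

3.276 Ca apfu

CaO (M=56.077): mol = 0.59097; Ca = 0.59097, O = 0.59097.
FeO (M=71.844): mol = 0.39544; Fe = 0.39544, O = 0.39544.
SiO2 (M=60.083): mol = 0.58902; Si = 0.58902, O = 1.17804.
ΣO = 2.16445; factor = 12/ΣO = 5.54413.
Ca apfu = 0.59097 × 5.54413 = 3.276.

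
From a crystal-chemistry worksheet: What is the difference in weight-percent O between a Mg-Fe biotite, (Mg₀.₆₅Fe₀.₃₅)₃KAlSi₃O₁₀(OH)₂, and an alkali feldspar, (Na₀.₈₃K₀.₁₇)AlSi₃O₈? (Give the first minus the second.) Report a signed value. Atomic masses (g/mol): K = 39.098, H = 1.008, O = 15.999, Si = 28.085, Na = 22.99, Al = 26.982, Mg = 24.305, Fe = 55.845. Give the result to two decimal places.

-5.68 percentage points

O in (Mg₀.₆₅Fe₀.₃₅)₃KAlSi₃O₁₀(OH)₂: molar mass 450.371 g/mol; 12×15.999 = 191.988 g → 42.63 wt%.
O in (Na₀.₈₃K₀.₁₇)AlSi₃O₈: molar mass 264.957 g/mol; 8×15.999 = 127.992 g → 48.31 wt%.
Difference = 42.63 − 48.31 = -5.68 percentage points.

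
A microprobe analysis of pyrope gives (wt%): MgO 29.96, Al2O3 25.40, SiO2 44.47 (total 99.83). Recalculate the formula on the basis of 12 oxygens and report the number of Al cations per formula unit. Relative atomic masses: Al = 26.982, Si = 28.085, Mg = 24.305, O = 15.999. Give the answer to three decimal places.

29.96 wt% MgO ÷ 40.304 g/mol = 0.74335 mol, giving 0.74335 Mg and 0.74335 O.
25.40 wt% Al2O3 ÷ 101.961 g/mol = 0.24911 mol, giving 0.49822 Al and 0.74733 O.
44.47 wt% SiO2 ÷ 60.083 g/mol = 0.74014 mol, giving 0.74014 Si and 1.48028 O.
Oxygen sums to 2.97096; scaling by 12/2.97096 = 4.03910 puts the formula on 12 O.
Al: 0.49822 × 4.03910 = 2.012 atoms per formula unit.

2.012 Al apfu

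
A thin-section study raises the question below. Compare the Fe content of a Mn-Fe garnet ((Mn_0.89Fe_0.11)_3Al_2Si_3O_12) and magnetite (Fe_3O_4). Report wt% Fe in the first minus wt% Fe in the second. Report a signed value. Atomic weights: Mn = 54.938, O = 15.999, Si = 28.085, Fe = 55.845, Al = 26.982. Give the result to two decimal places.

-68.64 percentage points

Fe in (Mn_0.89Fe_0.11)_3Al_2Si_3O_12: molar mass 495.320 g/mol; 0.33×55.845 = 18.429 g → 3.72 wt%.
Fe in Fe_3O_4: molar mass 231.531 g/mol; 3×55.845 = 167.535 g → 72.36 wt%.
Difference = 3.72 − 72.36 = -68.64 percentage points.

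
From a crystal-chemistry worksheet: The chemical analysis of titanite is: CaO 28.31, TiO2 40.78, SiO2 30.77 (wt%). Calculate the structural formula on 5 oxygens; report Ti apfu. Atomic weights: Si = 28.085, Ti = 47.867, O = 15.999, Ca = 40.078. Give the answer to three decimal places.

28.31 wt% CaO ÷ 56.077 g/mol = 0.50484 mol, giving 0.50484 Ca and 0.50484 O.
40.78 wt% TiO2 ÷ 79.865 g/mol = 0.51061 mol, giving 0.51061 Ti and 1.02122 O.
30.77 wt% SiO2 ÷ 60.083 g/mol = 0.51212 mol, giving 0.51212 Si and 1.02424 O.
Oxygen sums to 2.55030; scaling by 5/2.55030 = 1.96055 puts the formula on 5 O.
Ti: 0.51061 × 1.96055 = 1.001 atoms per formula unit.

1.001 Ti apfu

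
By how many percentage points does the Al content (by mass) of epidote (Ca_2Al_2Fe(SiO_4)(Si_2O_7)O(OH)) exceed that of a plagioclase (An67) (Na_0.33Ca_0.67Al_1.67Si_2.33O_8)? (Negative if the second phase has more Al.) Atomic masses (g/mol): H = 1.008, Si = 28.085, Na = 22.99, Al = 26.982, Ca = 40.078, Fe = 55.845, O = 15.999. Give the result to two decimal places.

Al in Ca_2Al_2Fe(SiO_4)(Si_2O_7)O(OH): molar mass 483.215 g/mol; 2×26.982 = 53.964 g → 11.17 wt%.
Al in Na_0.33Ca_0.67Al_1.67Si_2.33O_8: molar mass 272.929 g/mol; 1.67×26.982 = 45.060 g → 16.51 wt%.
Difference = 11.17 − 16.51 = -5.34 percentage points.

-5.34 percentage points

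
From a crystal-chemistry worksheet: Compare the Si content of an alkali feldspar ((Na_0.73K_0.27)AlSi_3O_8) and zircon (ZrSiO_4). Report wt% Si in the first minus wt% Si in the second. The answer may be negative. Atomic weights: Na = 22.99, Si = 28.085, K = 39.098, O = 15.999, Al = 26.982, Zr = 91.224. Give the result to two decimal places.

16.29 percentage points

Si in (Na_0.73K_0.27)AlSi_3O_8: molar mass 266.568 g/mol; 3×28.085 = 84.255 g → 31.61 wt%.
Si in ZrSiO_4: molar mass 183.305 g/mol; 1×28.085 = 28.085 g → 15.32 wt%.
Difference = 31.61 − 15.32 = 16.29 percentage points.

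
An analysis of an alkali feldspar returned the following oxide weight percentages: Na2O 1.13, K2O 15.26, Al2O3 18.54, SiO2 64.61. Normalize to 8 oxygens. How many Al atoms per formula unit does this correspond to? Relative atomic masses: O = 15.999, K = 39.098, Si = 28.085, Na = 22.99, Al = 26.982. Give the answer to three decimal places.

1.13 wt% Na2O ÷ 61.979 g/mol = 0.01823 mol, giving 0.03646 Na and 0.01823 O.
15.26 wt% K2O ÷ 94.195 g/mol = 0.16200 mol, giving 0.32400 K and 0.16200 O.
18.54 wt% Al2O3 ÷ 101.961 g/mol = 0.18183 mol, giving 0.36366 Al and 0.54549 O.
64.61 wt% SiO2 ÷ 60.083 g/mol = 1.07535 mol, giving 1.07535 Si and 2.15070 O.
Oxygen sums to 2.87642; scaling by 8/2.87642 = 2.78124 puts the formula on 8 O.
Al: 0.36366 × 2.78124 = 1.011 atoms per formula unit.

1.011 Al apfu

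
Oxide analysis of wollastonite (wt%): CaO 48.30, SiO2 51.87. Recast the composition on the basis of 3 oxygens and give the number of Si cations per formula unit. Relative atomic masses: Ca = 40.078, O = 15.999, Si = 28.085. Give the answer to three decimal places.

CaO (M=56.077): mol = 0.86132; Ca = 0.86132, O = 0.86132.
SiO2 (M=60.083): mol = 0.86331; Si = 0.86331, O = 1.72662.
ΣO = 2.58794; factor = 3/ΣO = 1.15922.
Si apfu = 0.86331 × 1.15922 = 1.001.

1.001 Si apfu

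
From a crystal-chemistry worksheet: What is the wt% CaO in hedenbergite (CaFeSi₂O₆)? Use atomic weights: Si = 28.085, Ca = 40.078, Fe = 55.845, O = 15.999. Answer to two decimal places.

Molar mass of CaFeSi₂O₆ = 1*40.078 + 1*55.845 + 2*28.085 + 6*15.999 = 248.087 g/mol.
Each formula unit contains 1 Ca, equivalent to 1/1 = 1.0000 mol CaO.
M(CaO) = 1×40.078 + 1×15.999 = 56.077 g/mol.
Mass of CaO per formula unit = 1.0000 × 56.077 = 56.077 g.
CaO wt% = 56.077 / 248.087 × 100 = 22.60%.

22.60 wt%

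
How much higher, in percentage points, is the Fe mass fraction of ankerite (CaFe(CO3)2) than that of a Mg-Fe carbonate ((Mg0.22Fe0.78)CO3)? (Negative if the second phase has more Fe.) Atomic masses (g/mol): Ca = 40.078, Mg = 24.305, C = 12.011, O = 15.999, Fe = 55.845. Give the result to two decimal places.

M(CaFe(CO3)2) = 215.939 g/mol, so wt% Fe = 55.845/215.939 × 100 = 25.86%.
M((Mg0.22Fe0.78)CO3) = 108.914 g/mol, so wt% Fe = 43.559/108.914 × 100 = 39.99%.
25.86 − 39.99 = -14.13 pp.

-14.13 percentage points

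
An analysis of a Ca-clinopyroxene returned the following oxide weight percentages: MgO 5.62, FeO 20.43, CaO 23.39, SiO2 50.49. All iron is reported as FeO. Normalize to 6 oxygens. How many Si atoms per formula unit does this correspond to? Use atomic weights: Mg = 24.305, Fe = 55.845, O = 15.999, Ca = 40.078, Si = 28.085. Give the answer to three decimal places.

2.000 Si apfu

MgO: 5.62/40.304 = 0.13944 mol → 0.13944 mol Mg, 0.13944 mol O.
FeO: 20.43/71.844 = 0.28437 mol → 0.28437 mol Fe, 0.28437 mol O.
CaO: 23.39/56.077 = 0.41711 mol → 0.41711 mol Ca, 0.41711 mol O.
SiO2: 50.49/60.083 = 0.84034 mol → 0.84034 mol Si, 1.68068 mol O.
Total oxygen = 2.52160 mol. Normalization factor = 6/2.52160 = 2.37944.
Si per 6 O = 0.84034 × 2.37944 = 2.000.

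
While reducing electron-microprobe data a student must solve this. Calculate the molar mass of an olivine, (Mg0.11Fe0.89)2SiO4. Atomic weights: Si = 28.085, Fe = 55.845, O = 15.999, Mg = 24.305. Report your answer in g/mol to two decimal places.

196.83 g/mol

M = 0.22×24.305 + 1.78×55.845 + 1×28.085 + 4×15.999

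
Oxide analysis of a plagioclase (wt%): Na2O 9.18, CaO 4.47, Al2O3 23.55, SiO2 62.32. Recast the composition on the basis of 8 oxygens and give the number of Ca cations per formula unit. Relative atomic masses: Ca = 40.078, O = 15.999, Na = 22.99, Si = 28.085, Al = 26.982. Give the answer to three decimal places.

Na2O: 9.18/61.979 = 0.14811 mol → 0.29622 mol Na, 0.14811 mol O.
CaO: 4.47/56.077 = 0.07971 mol → 0.07971 mol Ca, 0.07971 mol O.
Al2O3: 23.55/101.961 = 0.23097 mol → 0.46194 mol Al, 0.69291 mol O.
SiO2: 62.32/60.083 = 1.03723 mol → 1.03723 mol Si, 2.07446 mol O.
Total oxygen = 2.99519 mol. Normalization factor = 8/2.99519 = 2.67095.
Ca per 8 O = 0.07971 × 2.67095 = 0.213.

0.213 Ca apfu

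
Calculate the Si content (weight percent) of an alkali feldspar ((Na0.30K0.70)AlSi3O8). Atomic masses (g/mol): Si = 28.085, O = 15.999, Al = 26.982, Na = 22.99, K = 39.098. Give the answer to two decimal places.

30.81 weight percent

Molar mass of (Na0.30K0.70)AlSi3O8: 0.30·22.99 + 0.70·39.098 + 1·26.982 + 3·28.085 + 8·15.999 = 273.495 g/mol.
Mass of Si per formula unit: 3 × 28.085 = 84.255 g.
Weight fraction Si = 84.255 / 273.495 = 0.3081.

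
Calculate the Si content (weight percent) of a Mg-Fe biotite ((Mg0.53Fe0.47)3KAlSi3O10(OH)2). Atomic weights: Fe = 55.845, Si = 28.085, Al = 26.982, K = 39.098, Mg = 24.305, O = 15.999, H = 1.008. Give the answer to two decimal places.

Formula mass = 1.59·24.305 + 1.41·55.845 + 1·39.098 + 1·26.982 + 3·28.085 + 12·15.999 + 2·1.008 = 461.725 g/mol, of which 84.255 g is Si.
So Si makes up 84.255/461.725 = 0.1825 of the mass, i.e. 18.25%.

18.25 weight percent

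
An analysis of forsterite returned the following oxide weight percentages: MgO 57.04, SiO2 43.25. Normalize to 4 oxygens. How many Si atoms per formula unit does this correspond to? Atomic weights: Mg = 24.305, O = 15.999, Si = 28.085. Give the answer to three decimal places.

MgO (M=40.304): mol = 1.41524; Mg = 1.41524, O = 1.41524.
SiO2 (M=60.083): mol = 0.71984; Si = 0.71984, O = 1.43968.
ΣO = 2.85492; factor = 4/ΣO = 1.40109.
Si apfu = 0.71984 × 1.40109 = 1.009.

1.009 Si apfu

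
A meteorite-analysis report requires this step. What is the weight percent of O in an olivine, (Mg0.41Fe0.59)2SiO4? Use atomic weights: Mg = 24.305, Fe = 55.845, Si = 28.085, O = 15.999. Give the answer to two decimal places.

35.97 weight percent

Formula mass = 0.82*24.305 + 1.18*55.845 + 1*28.085 + 4*15.999 = 177.908 g/mol, of which 63.996 g is O.
So O makes up 63.996/177.908 = 0.3597 of the mass, i.e. 35.97%.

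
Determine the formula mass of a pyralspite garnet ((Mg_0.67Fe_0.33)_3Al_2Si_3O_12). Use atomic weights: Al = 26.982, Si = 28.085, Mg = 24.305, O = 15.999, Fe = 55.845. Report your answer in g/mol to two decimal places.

434.35 g/mol

M = 2.01·24.305 + 0.99·55.845 + 2·26.982 + 3·28.085 + 12·15.999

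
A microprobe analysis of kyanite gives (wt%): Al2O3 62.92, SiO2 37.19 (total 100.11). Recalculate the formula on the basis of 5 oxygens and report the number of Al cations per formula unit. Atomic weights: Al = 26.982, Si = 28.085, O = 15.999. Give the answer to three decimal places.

1.998 Al apfu

Al2O3 (M=101.961): mol = 0.61710; Al = 1.23420, O = 1.85130.
SiO2 (M=60.083): mol = 0.61898; Si = 0.61898, O = 1.23796.
ΣO = 3.08926; factor = 5/ΣO = 1.61851.
Al apfu = 1.23420 × 1.61851 = 1.998.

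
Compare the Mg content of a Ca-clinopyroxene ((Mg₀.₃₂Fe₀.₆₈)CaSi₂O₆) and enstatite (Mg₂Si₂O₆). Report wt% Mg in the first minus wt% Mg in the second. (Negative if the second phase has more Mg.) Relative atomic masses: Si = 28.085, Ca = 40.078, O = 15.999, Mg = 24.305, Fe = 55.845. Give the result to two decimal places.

M((Mg₀.₃₂Fe₀.₆₈)CaSi₂O₆) = 237.994 g/mol, so wt% Mg = 7.778/237.994 × 100 = 3.27%.
M(Mg₂Si₂O₆) = 200.774 g/mol, so wt% Mg = 48.610/200.774 × 100 = 24.21%.
3.27 − 24.21 = -20.94 pp.

-20.94 percentage points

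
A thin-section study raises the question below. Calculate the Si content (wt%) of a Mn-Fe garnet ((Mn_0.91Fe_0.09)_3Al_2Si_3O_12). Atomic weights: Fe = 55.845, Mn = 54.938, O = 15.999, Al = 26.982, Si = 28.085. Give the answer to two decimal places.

Formula mass = 2.73*54.938 + 0.27*55.845 + 2*26.982 + 3*28.085 + 12*15.999 = 495.266 g/mol, of which 84.255 g is Si.
So Si makes up 84.255/495.266 = 0.1701 of the mass, i.e. 17.01%.

17.01 wt%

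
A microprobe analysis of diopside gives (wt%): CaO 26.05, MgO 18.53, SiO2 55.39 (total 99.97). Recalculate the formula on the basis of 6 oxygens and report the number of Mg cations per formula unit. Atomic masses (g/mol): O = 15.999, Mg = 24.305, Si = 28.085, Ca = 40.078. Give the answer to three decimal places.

CaO: 26.05/56.077 = 0.46454 mol → 0.46454 mol Ca, 0.46454 mol O.
MgO: 18.53/40.304 = 0.45976 mol → 0.45976 mol Mg, 0.45976 mol O.
SiO2: 55.39/60.083 = 0.92189 mol → 0.92189 mol Si, 1.84378 mol O.
Total oxygen = 2.76808 mol. Normalization factor = 6/2.76808 = 2.16757.
Mg per 6 O = 0.45976 × 2.16757 = 0.997.

0.997 Mg apfu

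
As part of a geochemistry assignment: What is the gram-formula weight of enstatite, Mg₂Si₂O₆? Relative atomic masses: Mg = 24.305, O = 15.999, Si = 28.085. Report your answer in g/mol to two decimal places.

Mg: 2 × 24.305 = 48.6100
Si: 2 × 28.085 = 56.1700
O: 6 × 15.999 = 95.9940
Summing the contributions gives the formula mass.

200.77 g/mol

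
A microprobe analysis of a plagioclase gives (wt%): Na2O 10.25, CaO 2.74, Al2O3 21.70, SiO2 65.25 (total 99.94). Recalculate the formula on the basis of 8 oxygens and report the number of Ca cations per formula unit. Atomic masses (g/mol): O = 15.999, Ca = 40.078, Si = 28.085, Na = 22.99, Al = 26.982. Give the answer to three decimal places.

Na2O (M=61.979): mol = 0.16538; Na = 0.33076, O = 0.16538.
CaO (M=56.077): mol = 0.04886; Ca = 0.04886, O = 0.04886.
Al2O3 (M=101.961): mol = 0.21283; Al = 0.42566, O = 0.63849.
SiO2 (M=60.083): mol = 1.08600; Si = 1.08600, O = 2.17200.
ΣO = 3.02473; factor = 8/ΣO = 2.64486.
Ca apfu = 0.04886 × 2.64486 = 0.129.

0.129 Ca apfu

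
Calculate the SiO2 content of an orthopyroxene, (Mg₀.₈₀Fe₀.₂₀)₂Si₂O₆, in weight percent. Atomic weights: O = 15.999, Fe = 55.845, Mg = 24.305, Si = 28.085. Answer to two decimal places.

M((Mg₀.₈₀Fe₀.₂₀)₂Si₂O₆) = 213.390 g/mol; M(SiO2) = 60.083 g/mol.
Moles SiO2 per formula unit = 2 Si ÷ 1 = 2.0000.
SiO2 fraction = (2.0000 × 60.083) / 213.390 = 120.166/213.390 = 0.5631.

56.31 wt%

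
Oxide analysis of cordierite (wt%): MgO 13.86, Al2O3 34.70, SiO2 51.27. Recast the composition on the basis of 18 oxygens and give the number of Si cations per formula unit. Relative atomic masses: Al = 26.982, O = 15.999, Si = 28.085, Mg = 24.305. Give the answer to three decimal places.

5.001 Si apfu

MgO (M=40.304): mol = 0.34389; Mg = 0.34389, O = 0.34389.
Al2O3 (M=101.961): mol = 0.34033; Al = 0.68066, O = 1.02099.
SiO2 (M=60.083): mol = 0.85332; Si = 0.85332, O = 1.70664.
ΣO = 3.07152; factor = 18/ΣO = 5.86029.
Si apfu = 0.85332 × 5.86029 = 5.001.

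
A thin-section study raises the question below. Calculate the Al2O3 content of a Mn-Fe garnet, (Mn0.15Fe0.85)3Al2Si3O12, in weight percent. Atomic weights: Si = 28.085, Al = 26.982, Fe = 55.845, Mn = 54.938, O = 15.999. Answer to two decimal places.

20.50 wt%

Molar mass of (Mn0.15Fe0.85)3Al2Si3O12 = 0.45*54.938 + 2.55*55.845 + 2*26.982 + 3*28.085 + 12*15.999 = 497.334 g/mol.
Each formula unit contains 2 Al, equivalent to 2/2 = 1.0000 mol Al2O3.
M(Al2O3) = 2×26.982 + 3×15.999 = 101.961 g/mol.
Mass of Al2O3 per formula unit = 1.0000 × 101.961 = 101.961 g.
Al2O3 wt% = 101.961 / 497.334 × 100 = 20.50%.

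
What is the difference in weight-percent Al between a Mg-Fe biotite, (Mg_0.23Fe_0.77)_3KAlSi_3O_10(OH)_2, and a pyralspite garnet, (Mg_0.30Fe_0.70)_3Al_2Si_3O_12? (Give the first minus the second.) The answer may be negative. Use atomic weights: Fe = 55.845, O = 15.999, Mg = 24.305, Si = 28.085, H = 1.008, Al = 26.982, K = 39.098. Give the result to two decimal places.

-5.99 percentage points

M((Mg_0.23Fe_0.77)_3KAlSi_3O_10(OH)_2) = 490.111 g/mol, so wt% Al = 26.982/490.111 × 100 = 5.51%.
M((Mg_0.30Fe_0.70)_3Al_2Si_3O_12) = 469.356 g/mol, so wt% Al = 53.964/469.356 × 100 = 11.50%.
5.51 − 11.50 = -5.99 pp.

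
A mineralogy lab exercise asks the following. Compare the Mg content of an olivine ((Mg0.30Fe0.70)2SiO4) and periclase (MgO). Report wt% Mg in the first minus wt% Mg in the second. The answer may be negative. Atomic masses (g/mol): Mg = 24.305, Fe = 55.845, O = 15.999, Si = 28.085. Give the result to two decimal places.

-52.41 percentage points

M((Mg0.30Fe0.70)2SiO4) = 184.847 g/mol, so wt% Mg = 14.583/184.847 × 100 = 7.89%.
M(MgO) = 40.304 g/mol, so wt% Mg = 24.305/40.304 × 100 = 60.30%.
7.89 − 60.30 = -52.41 pp.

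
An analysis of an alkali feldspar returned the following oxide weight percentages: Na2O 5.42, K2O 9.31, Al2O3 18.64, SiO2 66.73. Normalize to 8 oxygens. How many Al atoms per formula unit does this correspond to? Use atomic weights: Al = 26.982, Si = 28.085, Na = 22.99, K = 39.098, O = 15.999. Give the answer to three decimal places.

Na2O (M=61.979): mol = 0.08745; Na = 0.17490, O = 0.08745.
K2O (M=94.195): mol = 0.09884; K = 0.19768, O = 0.09884.
Al2O3 (M=101.961): mol = 0.18281; Al = 0.36562, O = 0.54843.
SiO2 (M=60.083): mol = 1.11063; Si = 1.11063, O = 2.22126.
ΣO = 2.95598; factor = 8/ΣO = 2.70638.
Al apfu = 0.36562 × 2.70638 = 0.990.

0.990 Al apfu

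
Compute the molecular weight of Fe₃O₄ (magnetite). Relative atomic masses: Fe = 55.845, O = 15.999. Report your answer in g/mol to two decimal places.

M = 3(55.845) + 4(15.999)

231.53 g/mol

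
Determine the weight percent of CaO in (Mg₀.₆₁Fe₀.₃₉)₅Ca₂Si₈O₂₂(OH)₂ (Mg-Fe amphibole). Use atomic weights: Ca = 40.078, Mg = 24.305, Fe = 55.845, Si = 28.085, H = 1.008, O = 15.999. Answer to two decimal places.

12.83 wt%

Molar mass of (Mg₀.₆₁Fe₀.₃₉)₅Ca₂Si₈O₂₂(OH)₂ = 3.05*24.305 + 1.95*55.845 + 2*40.078 + 8*28.085 + 24*15.999 + 2*1.008 = 873.856 g/mol.
Each formula unit contains 2 Ca, equivalent to 2/1 = 2.0000 mol CaO.
M(CaO) = 1×40.078 + 1×15.999 = 56.077 g/mol.
Mass of CaO per formula unit = 2.0000 × 56.077 = 112.154 g.
CaO wt% = 112.154 / 873.856 × 100 = 12.83%.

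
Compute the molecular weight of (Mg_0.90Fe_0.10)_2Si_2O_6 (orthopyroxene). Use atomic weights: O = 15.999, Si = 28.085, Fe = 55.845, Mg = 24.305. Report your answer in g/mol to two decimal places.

207.08 g/mol

The formula mass is the sum 1.80·24.305 + 0.20·55.845 + 2·28.085 + 6·15.999.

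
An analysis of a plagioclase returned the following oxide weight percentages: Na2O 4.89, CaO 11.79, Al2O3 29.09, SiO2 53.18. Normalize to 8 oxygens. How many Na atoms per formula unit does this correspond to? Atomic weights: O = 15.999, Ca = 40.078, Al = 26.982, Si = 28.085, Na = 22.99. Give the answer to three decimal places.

0.433 Na apfu

4.89 wt% Na2O ÷ 61.979 g/mol = 0.07890 mol, giving 0.15780 Na and 0.07890 O.
11.79 wt% CaO ÷ 56.077 g/mol = 0.21025 mol, giving 0.21025 Ca and 0.21025 O.
29.09 wt% Al2O3 ÷ 101.961 g/mol = 0.28531 mol, giving 0.57062 Al and 0.85593 O.
53.18 wt% SiO2 ÷ 60.083 g/mol = 0.88511 mol, giving 0.88511 Si and 1.77022 O.
Oxygen sums to 2.91530; scaling by 8/2.91530 = 2.74414 puts the formula on 8 O.
Na: 0.15780 × 2.74414 = 0.433 atoms per formula unit.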